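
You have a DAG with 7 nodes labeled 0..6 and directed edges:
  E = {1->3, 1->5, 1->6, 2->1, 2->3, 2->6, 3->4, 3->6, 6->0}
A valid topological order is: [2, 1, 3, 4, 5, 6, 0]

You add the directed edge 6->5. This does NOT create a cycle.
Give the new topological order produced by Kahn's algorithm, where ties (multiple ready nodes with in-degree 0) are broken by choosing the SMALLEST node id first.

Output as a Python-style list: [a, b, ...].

Answer: [2, 1, 3, 4, 6, 0, 5]

Derivation:
Old toposort: [2, 1, 3, 4, 5, 6, 0]
Added edge: 6->5
Position of 6 (5) > position of 5 (4). Must reorder: 6 must now come before 5.
Run Kahn's algorithm (break ties by smallest node id):
  initial in-degrees: [1, 1, 0, 2, 1, 2, 3]
  ready (indeg=0): [2]
  pop 2: indeg[1]->0; indeg[3]->1; indeg[6]->2 | ready=[1] | order so far=[2]
  pop 1: indeg[3]->0; indeg[5]->1; indeg[6]->1 | ready=[3] | order so far=[2, 1]
  pop 3: indeg[4]->0; indeg[6]->0 | ready=[4, 6] | order so far=[2, 1, 3]
  pop 4: no out-edges | ready=[6] | order so far=[2, 1, 3, 4]
  pop 6: indeg[0]->0; indeg[5]->0 | ready=[0, 5] | order so far=[2, 1, 3, 4, 6]
  pop 0: no out-edges | ready=[5] | order so far=[2, 1, 3, 4, 6, 0]
  pop 5: no out-edges | ready=[] | order so far=[2, 1, 3, 4, 6, 0, 5]
  Result: [2, 1, 3, 4, 6, 0, 5]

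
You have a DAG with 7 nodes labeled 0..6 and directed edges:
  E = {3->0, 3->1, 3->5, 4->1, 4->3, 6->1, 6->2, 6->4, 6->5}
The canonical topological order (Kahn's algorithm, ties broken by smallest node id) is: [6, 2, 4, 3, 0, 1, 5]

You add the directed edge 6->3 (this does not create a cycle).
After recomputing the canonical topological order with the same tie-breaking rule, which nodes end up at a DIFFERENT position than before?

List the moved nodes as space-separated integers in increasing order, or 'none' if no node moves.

Old toposort: [6, 2, 4, 3, 0, 1, 5]
Added edge 6->3
Recompute Kahn (smallest-id tiebreak):
  initial in-degrees: [1, 3, 1, 2, 1, 2, 0]
  ready (indeg=0): [6]
  pop 6: indeg[1]->2; indeg[2]->0; indeg[3]->1; indeg[4]->0; indeg[5]->1 | ready=[2, 4] | order so far=[6]
  pop 2: no out-edges | ready=[4] | order so far=[6, 2]
  pop 4: indeg[1]->1; indeg[3]->0 | ready=[3] | order so far=[6, 2, 4]
  pop 3: indeg[0]->0; indeg[1]->0; indeg[5]->0 | ready=[0, 1, 5] | order so far=[6, 2, 4, 3]
  pop 0: no out-edges | ready=[1, 5] | order so far=[6, 2, 4, 3, 0]
  pop 1: no out-edges | ready=[5] | order so far=[6, 2, 4, 3, 0, 1]
  pop 5: no out-edges | ready=[] | order so far=[6, 2, 4, 3, 0, 1, 5]
New canonical toposort: [6, 2, 4, 3, 0, 1, 5]
Compare positions:
  Node 0: index 4 -> 4 (same)
  Node 1: index 5 -> 5 (same)
  Node 2: index 1 -> 1 (same)
  Node 3: index 3 -> 3 (same)
  Node 4: index 2 -> 2 (same)
  Node 5: index 6 -> 6 (same)
  Node 6: index 0 -> 0 (same)
Nodes that changed position: none

Answer: none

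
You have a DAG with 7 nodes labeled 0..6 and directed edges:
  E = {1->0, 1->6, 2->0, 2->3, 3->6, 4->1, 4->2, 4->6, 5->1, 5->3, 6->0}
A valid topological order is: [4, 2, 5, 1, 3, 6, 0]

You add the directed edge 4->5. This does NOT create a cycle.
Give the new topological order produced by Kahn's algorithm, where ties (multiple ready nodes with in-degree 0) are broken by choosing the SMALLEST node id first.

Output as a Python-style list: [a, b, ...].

Answer: [4, 2, 5, 1, 3, 6, 0]

Derivation:
Old toposort: [4, 2, 5, 1, 3, 6, 0]
Added edge: 4->5
Position of 4 (0) < position of 5 (2). Old order still valid.
Run Kahn's algorithm (break ties by smallest node id):
  initial in-degrees: [3, 2, 1, 2, 0, 1, 3]
  ready (indeg=0): [4]
  pop 4: indeg[1]->1; indeg[2]->0; indeg[5]->0; indeg[6]->2 | ready=[2, 5] | order so far=[4]
  pop 2: indeg[0]->2; indeg[3]->1 | ready=[5] | order so far=[4, 2]
  pop 5: indeg[1]->0; indeg[3]->0 | ready=[1, 3] | order so far=[4, 2, 5]
  pop 1: indeg[0]->1; indeg[6]->1 | ready=[3] | order so far=[4, 2, 5, 1]
  pop 3: indeg[6]->0 | ready=[6] | order so far=[4, 2, 5, 1, 3]
  pop 6: indeg[0]->0 | ready=[0] | order so far=[4, 2, 5, 1, 3, 6]
  pop 0: no out-edges | ready=[] | order so far=[4, 2, 5, 1, 3, 6, 0]
  Result: [4, 2, 5, 1, 3, 6, 0]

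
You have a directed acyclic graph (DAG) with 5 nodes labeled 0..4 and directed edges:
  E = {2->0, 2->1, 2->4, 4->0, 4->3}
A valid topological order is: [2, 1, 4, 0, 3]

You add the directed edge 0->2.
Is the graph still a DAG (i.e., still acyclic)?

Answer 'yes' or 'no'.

Given toposort: [2, 1, 4, 0, 3]
Position of 0: index 3; position of 2: index 0
New edge 0->2: backward (u after v in old order)
Backward edge: old toposort is now invalid. Check if this creates a cycle.
Does 2 already reach 0? Reachable from 2: [0, 1, 2, 3, 4]. YES -> cycle!
Still a DAG? no

Answer: no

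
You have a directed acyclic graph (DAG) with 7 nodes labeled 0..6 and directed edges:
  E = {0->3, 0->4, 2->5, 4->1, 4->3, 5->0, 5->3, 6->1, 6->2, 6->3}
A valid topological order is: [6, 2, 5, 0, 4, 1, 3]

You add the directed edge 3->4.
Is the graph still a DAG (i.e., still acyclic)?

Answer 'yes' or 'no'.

Given toposort: [6, 2, 5, 0, 4, 1, 3]
Position of 3: index 6; position of 4: index 4
New edge 3->4: backward (u after v in old order)
Backward edge: old toposort is now invalid. Check if this creates a cycle.
Does 4 already reach 3? Reachable from 4: [1, 3, 4]. YES -> cycle!
Still a DAG? no

Answer: no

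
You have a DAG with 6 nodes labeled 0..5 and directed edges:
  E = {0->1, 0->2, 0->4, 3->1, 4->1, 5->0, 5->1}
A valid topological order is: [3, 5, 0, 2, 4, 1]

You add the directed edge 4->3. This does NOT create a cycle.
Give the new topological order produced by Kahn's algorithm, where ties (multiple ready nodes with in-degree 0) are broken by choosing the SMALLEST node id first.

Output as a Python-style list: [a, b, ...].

Old toposort: [3, 5, 0, 2, 4, 1]
Added edge: 4->3
Position of 4 (4) > position of 3 (0). Must reorder: 4 must now come before 3.
Run Kahn's algorithm (break ties by smallest node id):
  initial in-degrees: [1, 4, 1, 1, 1, 0]
  ready (indeg=0): [5]
  pop 5: indeg[0]->0; indeg[1]->3 | ready=[0] | order so far=[5]
  pop 0: indeg[1]->2; indeg[2]->0; indeg[4]->0 | ready=[2, 4] | order so far=[5, 0]
  pop 2: no out-edges | ready=[4] | order so far=[5, 0, 2]
  pop 4: indeg[1]->1; indeg[3]->0 | ready=[3] | order so far=[5, 0, 2, 4]
  pop 3: indeg[1]->0 | ready=[1] | order so far=[5, 0, 2, 4, 3]
  pop 1: no out-edges | ready=[] | order so far=[5, 0, 2, 4, 3, 1]
  Result: [5, 0, 2, 4, 3, 1]

Answer: [5, 0, 2, 4, 3, 1]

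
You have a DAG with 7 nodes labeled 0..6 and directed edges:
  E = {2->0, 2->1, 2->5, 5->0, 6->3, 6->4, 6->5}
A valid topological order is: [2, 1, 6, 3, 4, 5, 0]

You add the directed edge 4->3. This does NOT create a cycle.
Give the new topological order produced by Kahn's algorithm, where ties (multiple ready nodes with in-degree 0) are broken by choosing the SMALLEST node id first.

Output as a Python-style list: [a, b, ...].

Answer: [2, 1, 6, 4, 3, 5, 0]

Derivation:
Old toposort: [2, 1, 6, 3, 4, 5, 0]
Added edge: 4->3
Position of 4 (4) > position of 3 (3). Must reorder: 4 must now come before 3.
Run Kahn's algorithm (break ties by smallest node id):
  initial in-degrees: [2, 1, 0, 2, 1, 2, 0]
  ready (indeg=0): [2, 6]
  pop 2: indeg[0]->1; indeg[1]->0; indeg[5]->1 | ready=[1, 6] | order so far=[2]
  pop 1: no out-edges | ready=[6] | order so far=[2, 1]
  pop 6: indeg[3]->1; indeg[4]->0; indeg[5]->0 | ready=[4, 5] | order so far=[2, 1, 6]
  pop 4: indeg[3]->0 | ready=[3, 5] | order so far=[2, 1, 6, 4]
  pop 3: no out-edges | ready=[5] | order so far=[2, 1, 6, 4, 3]
  pop 5: indeg[0]->0 | ready=[0] | order so far=[2, 1, 6, 4, 3, 5]
  pop 0: no out-edges | ready=[] | order so far=[2, 1, 6, 4, 3, 5, 0]
  Result: [2, 1, 6, 4, 3, 5, 0]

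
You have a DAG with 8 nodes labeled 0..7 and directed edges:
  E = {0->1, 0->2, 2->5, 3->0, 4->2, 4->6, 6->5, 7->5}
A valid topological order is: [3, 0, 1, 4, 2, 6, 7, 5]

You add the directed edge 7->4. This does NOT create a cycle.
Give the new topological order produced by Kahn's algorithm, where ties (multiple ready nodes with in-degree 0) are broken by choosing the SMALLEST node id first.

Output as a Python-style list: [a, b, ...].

Old toposort: [3, 0, 1, 4, 2, 6, 7, 5]
Added edge: 7->4
Position of 7 (6) > position of 4 (3). Must reorder: 7 must now come before 4.
Run Kahn's algorithm (break ties by smallest node id):
  initial in-degrees: [1, 1, 2, 0, 1, 3, 1, 0]
  ready (indeg=0): [3, 7]
  pop 3: indeg[0]->0 | ready=[0, 7] | order so far=[3]
  pop 0: indeg[1]->0; indeg[2]->1 | ready=[1, 7] | order so far=[3, 0]
  pop 1: no out-edges | ready=[7] | order so far=[3, 0, 1]
  pop 7: indeg[4]->0; indeg[5]->2 | ready=[4] | order so far=[3, 0, 1, 7]
  pop 4: indeg[2]->0; indeg[6]->0 | ready=[2, 6] | order so far=[3, 0, 1, 7, 4]
  pop 2: indeg[5]->1 | ready=[6] | order so far=[3, 0, 1, 7, 4, 2]
  pop 6: indeg[5]->0 | ready=[5] | order so far=[3, 0, 1, 7, 4, 2, 6]
  pop 5: no out-edges | ready=[] | order so far=[3, 0, 1, 7, 4, 2, 6, 5]
  Result: [3, 0, 1, 7, 4, 2, 6, 5]

Answer: [3, 0, 1, 7, 4, 2, 6, 5]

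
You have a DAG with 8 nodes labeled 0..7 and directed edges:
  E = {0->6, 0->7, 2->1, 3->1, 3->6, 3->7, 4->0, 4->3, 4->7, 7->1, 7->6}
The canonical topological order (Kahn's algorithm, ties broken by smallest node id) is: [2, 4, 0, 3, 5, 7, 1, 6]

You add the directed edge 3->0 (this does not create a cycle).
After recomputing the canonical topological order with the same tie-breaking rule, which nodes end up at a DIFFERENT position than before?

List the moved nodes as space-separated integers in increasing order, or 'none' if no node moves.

Old toposort: [2, 4, 0, 3, 5, 7, 1, 6]
Added edge 3->0
Recompute Kahn (smallest-id tiebreak):
  initial in-degrees: [2, 3, 0, 1, 0, 0, 3, 3]
  ready (indeg=0): [2, 4, 5]
  pop 2: indeg[1]->2 | ready=[4, 5] | order so far=[2]
  pop 4: indeg[0]->1; indeg[3]->0; indeg[7]->2 | ready=[3, 5] | order so far=[2, 4]
  pop 3: indeg[0]->0; indeg[1]->1; indeg[6]->2; indeg[7]->1 | ready=[0, 5] | order so far=[2, 4, 3]
  pop 0: indeg[6]->1; indeg[7]->0 | ready=[5, 7] | order so far=[2, 4, 3, 0]
  pop 5: no out-edges | ready=[7] | order so far=[2, 4, 3, 0, 5]
  pop 7: indeg[1]->0; indeg[6]->0 | ready=[1, 6] | order so far=[2, 4, 3, 0, 5, 7]
  pop 1: no out-edges | ready=[6] | order so far=[2, 4, 3, 0, 5, 7, 1]
  pop 6: no out-edges | ready=[] | order so far=[2, 4, 3, 0, 5, 7, 1, 6]
New canonical toposort: [2, 4, 3, 0, 5, 7, 1, 6]
Compare positions:
  Node 0: index 2 -> 3 (moved)
  Node 1: index 6 -> 6 (same)
  Node 2: index 0 -> 0 (same)
  Node 3: index 3 -> 2 (moved)
  Node 4: index 1 -> 1 (same)
  Node 5: index 4 -> 4 (same)
  Node 6: index 7 -> 7 (same)
  Node 7: index 5 -> 5 (same)
Nodes that changed position: 0 3

Answer: 0 3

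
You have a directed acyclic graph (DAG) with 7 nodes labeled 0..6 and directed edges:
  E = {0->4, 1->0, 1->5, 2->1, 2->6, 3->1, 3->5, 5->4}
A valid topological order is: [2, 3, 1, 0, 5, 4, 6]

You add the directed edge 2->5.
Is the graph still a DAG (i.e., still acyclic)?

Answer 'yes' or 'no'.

Given toposort: [2, 3, 1, 0, 5, 4, 6]
Position of 2: index 0; position of 5: index 4
New edge 2->5: forward
Forward edge: respects the existing order. Still a DAG, same toposort still valid.
Still a DAG? yes

Answer: yes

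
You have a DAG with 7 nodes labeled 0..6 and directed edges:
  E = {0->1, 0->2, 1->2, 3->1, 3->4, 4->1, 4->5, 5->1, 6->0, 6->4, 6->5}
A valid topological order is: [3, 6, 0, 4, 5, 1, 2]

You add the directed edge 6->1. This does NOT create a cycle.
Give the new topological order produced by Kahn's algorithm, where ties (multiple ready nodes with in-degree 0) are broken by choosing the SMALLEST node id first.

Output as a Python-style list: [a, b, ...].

Old toposort: [3, 6, 0, 4, 5, 1, 2]
Added edge: 6->1
Position of 6 (1) < position of 1 (5). Old order still valid.
Run Kahn's algorithm (break ties by smallest node id):
  initial in-degrees: [1, 5, 2, 0, 2, 2, 0]
  ready (indeg=0): [3, 6]
  pop 3: indeg[1]->4; indeg[4]->1 | ready=[6] | order so far=[3]
  pop 6: indeg[0]->0; indeg[1]->3; indeg[4]->0; indeg[5]->1 | ready=[0, 4] | order so far=[3, 6]
  pop 0: indeg[1]->2; indeg[2]->1 | ready=[4] | order so far=[3, 6, 0]
  pop 4: indeg[1]->1; indeg[5]->0 | ready=[5] | order so far=[3, 6, 0, 4]
  pop 5: indeg[1]->0 | ready=[1] | order so far=[3, 6, 0, 4, 5]
  pop 1: indeg[2]->0 | ready=[2] | order so far=[3, 6, 0, 4, 5, 1]
  pop 2: no out-edges | ready=[] | order so far=[3, 6, 0, 4, 5, 1, 2]
  Result: [3, 6, 0, 4, 5, 1, 2]

Answer: [3, 6, 0, 4, 5, 1, 2]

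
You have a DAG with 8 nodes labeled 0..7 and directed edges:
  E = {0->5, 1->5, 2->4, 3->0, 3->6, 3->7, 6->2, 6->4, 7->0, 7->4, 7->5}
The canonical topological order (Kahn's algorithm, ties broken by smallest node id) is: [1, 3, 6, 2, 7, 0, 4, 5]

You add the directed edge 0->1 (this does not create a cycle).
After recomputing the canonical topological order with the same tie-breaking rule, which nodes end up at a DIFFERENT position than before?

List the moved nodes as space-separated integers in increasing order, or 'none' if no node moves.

Answer: 0 1 2 3 6 7

Derivation:
Old toposort: [1, 3, 6, 2, 7, 0, 4, 5]
Added edge 0->1
Recompute Kahn (smallest-id tiebreak):
  initial in-degrees: [2, 1, 1, 0, 3, 3, 1, 1]
  ready (indeg=0): [3]
  pop 3: indeg[0]->1; indeg[6]->0; indeg[7]->0 | ready=[6, 7] | order so far=[3]
  pop 6: indeg[2]->0; indeg[4]->2 | ready=[2, 7] | order so far=[3, 6]
  pop 2: indeg[4]->1 | ready=[7] | order so far=[3, 6, 2]
  pop 7: indeg[0]->0; indeg[4]->0; indeg[5]->2 | ready=[0, 4] | order so far=[3, 6, 2, 7]
  pop 0: indeg[1]->0; indeg[5]->1 | ready=[1, 4] | order so far=[3, 6, 2, 7, 0]
  pop 1: indeg[5]->0 | ready=[4, 5] | order so far=[3, 6, 2, 7, 0, 1]
  pop 4: no out-edges | ready=[5] | order so far=[3, 6, 2, 7, 0, 1, 4]
  pop 5: no out-edges | ready=[] | order so far=[3, 6, 2, 7, 0, 1, 4, 5]
New canonical toposort: [3, 6, 2, 7, 0, 1, 4, 5]
Compare positions:
  Node 0: index 5 -> 4 (moved)
  Node 1: index 0 -> 5 (moved)
  Node 2: index 3 -> 2 (moved)
  Node 3: index 1 -> 0 (moved)
  Node 4: index 6 -> 6 (same)
  Node 5: index 7 -> 7 (same)
  Node 6: index 2 -> 1 (moved)
  Node 7: index 4 -> 3 (moved)
Nodes that changed position: 0 1 2 3 6 7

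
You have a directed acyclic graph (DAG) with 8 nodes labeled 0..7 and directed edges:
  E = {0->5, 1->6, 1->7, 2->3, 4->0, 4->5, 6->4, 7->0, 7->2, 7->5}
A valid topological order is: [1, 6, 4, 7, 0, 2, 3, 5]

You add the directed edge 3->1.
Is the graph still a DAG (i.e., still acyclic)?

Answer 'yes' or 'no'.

Answer: no

Derivation:
Given toposort: [1, 6, 4, 7, 0, 2, 3, 5]
Position of 3: index 6; position of 1: index 0
New edge 3->1: backward (u after v in old order)
Backward edge: old toposort is now invalid. Check if this creates a cycle.
Does 1 already reach 3? Reachable from 1: [0, 1, 2, 3, 4, 5, 6, 7]. YES -> cycle!
Still a DAG? no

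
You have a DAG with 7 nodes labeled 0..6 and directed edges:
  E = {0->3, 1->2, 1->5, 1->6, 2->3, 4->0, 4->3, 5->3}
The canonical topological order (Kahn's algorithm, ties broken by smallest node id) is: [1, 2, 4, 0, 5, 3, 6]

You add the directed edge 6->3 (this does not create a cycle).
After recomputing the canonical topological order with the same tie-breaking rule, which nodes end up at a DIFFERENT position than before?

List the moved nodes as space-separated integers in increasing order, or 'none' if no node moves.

Answer: 3 6

Derivation:
Old toposort: [1, 2, 4, 0, 5, 3, 6]
Added edge 6->3
Recompute Kahn (smallest-id tiebreak):
  initial in-degrees: [1, 0, 1, 5, 0, 1, 1]
  ready (indeg=0): [1, 4]
  pop 1: indeg[2]->0; indeg[5]->0; indeg[6]->0 | ready=[2, 4, 5, 6] | order so far=[1]
  pop 2: indeg[3]->4 | ready=[4, 5, 6] | order so far=[1, 2]
  pop 4: indeg[0]->0; indeg[3]->3 | ready=[0, 5, 6] | order so far=[1, 2, 4]
  pop 0: indeg[3]->2 | ready=[5, 6] | order so far=[1, 2, 4, 0]
  pop 5: indeg[3]->1 | ready=[6] | order so far=[1, 2, 4, 0, 5]
  pop 6: indeg[3]->0 | ready=[3] | order so far=[1, 2, 4, 0, 5, 6]
  pop 3: no out-edges | ready=[] | order so far=[1, 2, 4, 0, 5, 6, 3]
New canonical toposort: [1, 2, 4, 0, 5, 6, 3]
Compare positions:
  Node 0: index 3 -> 3 (same)
  Node 1: index 0 -> 0 (same)
  Node 2: index 1 -> 1 (same)
  Node 3: index 5 -> 6 (moved)
  Node 4: index 2 -> 2 (same)
  Node 5: index 4 -> 4 (same)
  Node 6: index 6 -> 5 (moved)
Nodes that changed position: 3 6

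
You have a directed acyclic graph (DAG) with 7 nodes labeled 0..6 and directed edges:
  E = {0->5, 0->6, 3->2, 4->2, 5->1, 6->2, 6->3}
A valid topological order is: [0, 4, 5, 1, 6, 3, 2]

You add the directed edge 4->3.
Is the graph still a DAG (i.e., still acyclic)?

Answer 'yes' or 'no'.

Given toposort: [0, 4, 5, 1, 6, 3, 2]
Position of 4: index 1; position of 3: index 5
New edge 4->3: forward
Forward edge: respects the existing order. Still a DAG, same toposort still valid.
Still a DAG? yes

Answer: yes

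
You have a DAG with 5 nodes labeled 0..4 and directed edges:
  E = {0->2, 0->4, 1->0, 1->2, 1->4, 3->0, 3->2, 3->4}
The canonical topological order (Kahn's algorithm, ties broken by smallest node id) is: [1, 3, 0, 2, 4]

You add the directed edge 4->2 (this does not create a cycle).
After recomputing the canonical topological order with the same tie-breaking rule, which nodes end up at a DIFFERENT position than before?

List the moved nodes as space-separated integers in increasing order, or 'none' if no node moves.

Answer: 2 4

Derivation:
Old toposort: [1, 3, 0, 2, 4]
Added edge 4->2
Recompute Kahn (smallest-id tiebreak):
  initial in-degrees: [2, 0, 4, 0, 3]
  ready (indeg=0): [1, 3]
  pop 1: indeg[0]->1; indeg[2]->3; indeg[4]->2 | ready=[3] | order so far=[1]
  pop 3: indeg[0]->0; indeg[2]->2; indeg[4]->1 | ready=[0] | order so far=[1, 3]
  pop 0: indeg[2]->1; indeg[4]->0 | ready=[4] | order so far=[1, 3, 0]
  pop 4: indeg[2]->0 | ready=[2] | order so far=[1, 3, 0, 4]
  pop 2: no out-edges | ready=[] | order so far=[1, 3, 0, 4, 2]
New canonical toposort: [1, 3, 0, 4, 2]
Compare positions:
  Node 0: index 2 -> 2 (same)
  Node 1: index 0 -> 0 (same)
  Node 2: index 3 -> 4 (moved)
  Node 3: index 1 -> 1 (same)
  Node 4: index 4 -> 3 (moved)
Nodes that changed position: 2 4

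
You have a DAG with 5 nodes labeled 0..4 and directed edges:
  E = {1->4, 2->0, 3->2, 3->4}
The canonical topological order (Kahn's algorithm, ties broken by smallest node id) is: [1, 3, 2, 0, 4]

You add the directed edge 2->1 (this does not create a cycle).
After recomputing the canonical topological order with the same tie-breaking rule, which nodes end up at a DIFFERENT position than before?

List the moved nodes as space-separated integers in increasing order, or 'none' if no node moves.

Old toposort: [1, 3, 2, 0, 4]
Added edge 2->1
Recompute Kahn (smallest-id tiebreak):
  initial in-degrees: [1, 1, 1, 0, 2]
  ready (indeg=0): [3]
  pop 3: indeg[2]->0; indeg[4]->1 | ready=[2] | order so far=[3]
  pop 2: indeg[0]->0; indeg[1]->0 | ready=[0, 1] | order so far=[3, 2]
  pop 0: no out-edges | ready=[1] | order so far=[3, 2, 0]
  pop 1: indeg[4]->0 | ready=[4] | order so far=[3, 2, 0, 1]
  pop 4: no out-edges | ready=[] | order so far=[3, 2, 0, 1, 4]
New canonical toposort: [3, 2, 0, 1, 4]
Compare positions:
  Node 0: index 3 -> 2 (moved)
  Node 1: index 0 -> 3 (moved)
  Node 2: index 2 -> 1 (moved)
  Node 3: index 1 -> 0 (moved)
  Node 4: index 4 -> 4 (same)
Nodes that changed position: 0 1 2 3

Answer: 0 1 2 3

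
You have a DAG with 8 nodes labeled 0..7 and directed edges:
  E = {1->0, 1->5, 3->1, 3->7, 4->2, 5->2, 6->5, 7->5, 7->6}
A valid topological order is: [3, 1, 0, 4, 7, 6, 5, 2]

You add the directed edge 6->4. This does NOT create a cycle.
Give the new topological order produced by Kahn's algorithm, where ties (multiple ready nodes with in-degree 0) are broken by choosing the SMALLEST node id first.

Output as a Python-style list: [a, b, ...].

Old toposort: [3, 1, 0, 4, 7, 6, 5, 2]
Added edge: 6->4
Position of 6 (5) > position of 4 (3). Must reorder: 6 must now come before 4.
Run Kahn's algorithm (break ties by smallest node id):
  initial in-degrees: [1, 1, 2, 0, 1, 3, 1, 1]
  ready (indeg=0): [3]
  pop 3: indeg[1]->0; indeg[7]->0 | ready=[1, 7] | order so far=[3]
  pop 1: indeg[0]->0; indeg[5]->2 | ready=[0, 7] | order so far=[3, 1]
  pop 0: no out-edges | ready=[7] | order so far=[3, 1, 0]
  pop 7: indeg[5]->1; indeg[6]->0 | ready=[6] | order so far=[3, 1, 0, 7]
  pop 6: indeg[4]->0; indeg[5]->0 | ready=[4, 5] | order so far=[3, 1, 0, 7, 6]
  pop 4: indeg[2]->1 | ready=[5] | order so far=[3, 1, 0, 7, 6, 4]
  pop 5: indeg[2]->0 | ready=[2] | order so far=[3, 1, 0, 7, 6, 4, 5]
  pop 2: no out-edges | ready=[] | order so far=[3, 1, 0, 7, 6, 4, 5, 2]
  Result: [3, 1, 0, 7, 6, 4, 5, 2]

Answer: [3, 1, 0, 7, 6, 4, 5, 2]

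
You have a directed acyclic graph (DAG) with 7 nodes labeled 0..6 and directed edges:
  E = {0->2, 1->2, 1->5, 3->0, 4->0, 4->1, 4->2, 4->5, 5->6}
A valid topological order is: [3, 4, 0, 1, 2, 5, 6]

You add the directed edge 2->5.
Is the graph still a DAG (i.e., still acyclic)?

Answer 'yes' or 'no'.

Answer: yes

Derivation:
Given toposort: [3, 4, 0, 1, 2, 5, 6]
Position of 2: index 4; position of 5: index 5
New edge 2->5: forward
Forward edge: respects the existing order. Still a DAG, same toposort still valid.
Still a DAG? yes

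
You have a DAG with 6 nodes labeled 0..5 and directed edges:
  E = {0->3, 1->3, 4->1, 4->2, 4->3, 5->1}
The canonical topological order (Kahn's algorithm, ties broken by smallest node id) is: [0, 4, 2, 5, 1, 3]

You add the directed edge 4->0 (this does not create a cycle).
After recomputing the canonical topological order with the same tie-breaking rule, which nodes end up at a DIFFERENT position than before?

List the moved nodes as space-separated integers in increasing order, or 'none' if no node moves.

Answer: 0 4

Derivation:
Old toposort: [0, 4, 2, 5, 1, 3]
Added edge 4->0
Recompute Kahn (smallest-id tiebreak):
  initial in-degrees: [1, 2, 1, 3, 0, 0]
  ready (indeg=0): [4, 5]
  pop 4: indeg[0]->0; indeg[1]->1; indeg[2]->0; indeg[3]->2 | ready=[0, 2, 5] | order so far=[4]
  pop 0: indeg[3]->1 | ready=[2, 5] | order so far=[4, 0]
  pop 2: no out-edges | ready=[5] | order so far=[4, 0, 2]
  pop 5: indeg[1]->0 | ready=[1] | order so far=[4, 0, 2, 5]
  pop 1: indeg[3]->0 | ready=[3] | order so far=[4, 0, 2, 5, 1]
  pop 3: no out-edges | ready=[] | order so far=[4, 0, 2, 5, 1, 3]
New canonical toposort: [4, 0, 2, 5, 1, 3]
Compare positions:
  Node 0: index 0 -> 1 (moved)
  Node 1: index 4 -> 4 (same)
  Node 2: index 2 -> 2 (same)
  Node 3: index 5 -> 5 (same)
  Node 4: index 1 -> 0 (moved)
  Node 5: index 3 -> 3 (same)
Nodes that changed position: 0 4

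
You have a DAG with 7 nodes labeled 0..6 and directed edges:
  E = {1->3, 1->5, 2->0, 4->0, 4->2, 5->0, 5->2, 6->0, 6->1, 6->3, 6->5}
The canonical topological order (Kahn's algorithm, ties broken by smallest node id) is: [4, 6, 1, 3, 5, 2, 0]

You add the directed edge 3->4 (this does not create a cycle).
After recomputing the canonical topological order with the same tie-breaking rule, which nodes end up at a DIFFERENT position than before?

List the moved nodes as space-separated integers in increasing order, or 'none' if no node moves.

Answer: 1 3 4 6

Derivation:
Old toposort: [4, 6, 1, 3, 5, 2, 0]
Added edge 3->4
Recompute Kahn (smallest-id tiebreak):
  initial in-degrees: [4, 1, 2, 2, 1, 2, 0]
  ready (indeg=0): [6]
  pop 6: indeg[0]->3; indeg[1]->0; indeg[3]->1; indeg[5]->1 | ready=[1] | order so far=[6]
  pop 1: indeg[3]->0; indeg[5]->0 | ready=[3, 5] | order so far=[6, 1]
  pop 3: indeg[4]->0 | ready=[4, 5] | order so far=[6, 1, 3]
  pop 4: indeg[0]->2; indeg[2]->1 | ready=[5] | order so far=[6, 1, 3, 4]
  pop 5: indeg[0]->1; indeg[2]->0 | ready=[2] | order so far=[6, 1, 3, 4, 5]
  pop 2: indeg[0]->0 | ready=[0] | order so far=[6, 1, 3, 4, 5, 2]
  pop 0: no out-edges | ready=[] | order so far=[6, 1, 3, 4, 5, 2, 0]
New canonical toposort: [6, 1, 3, 4, 5, 2, 0]
Compare positions:
  Node 0: index 6 -> 6 (same)
  Node 1: index 2 -> 1 (moved)
  Node 2: index 5 -> 5 (same)
  Node 3: index 3 -> 2 (moved)
  Node 4: index 0 -> 3 (moved)
  Node 5: index 4 -> 4 (same)
  Node 6: index 1 -> 0 (moved)
Nodes that changed position: 1 3 4 6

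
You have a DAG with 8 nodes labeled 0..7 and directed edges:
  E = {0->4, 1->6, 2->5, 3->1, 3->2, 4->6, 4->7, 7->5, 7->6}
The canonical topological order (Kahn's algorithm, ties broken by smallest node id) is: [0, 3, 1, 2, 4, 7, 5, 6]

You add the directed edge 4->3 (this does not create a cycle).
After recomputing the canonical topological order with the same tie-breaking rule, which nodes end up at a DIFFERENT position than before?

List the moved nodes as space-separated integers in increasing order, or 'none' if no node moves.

Answer: 1 2 3 4

Derivation:
Old toposort: [0, 3, 1, 2, 4, 7, 5, 6]
Added edge 4->3
Recompute Kahn (smallest-id tiebreak):
  initial in-degrees: [0, 1, 1, 1, 1, 2, 3, 1]
  ready (indeg=0): [0]
  pop 0: indeg[4]->0 | ready=[4] | order so far=[0]
  pop 4: indeg[3]->0; indeg[6]->2; indeg[7]->0 | ready=[3, 7] | order so far=[0, 4]
  pop 3: indeg[1]->0; indeg[2]->0 | ready=[1, 2, 7] | order so far=[0, 4, 3]
  pop 1: indeg[6]->1 | ready=[2, 7] | order so far=[0, 4, 3, 1]
  pop 2: indeg[5]->1 | ready=[7] | order so far=[0, 4, 3, 1, 2]
  pop 7: indeg[5]->0; indeg[6]->0 | ready=[5, 6] | order so far=[0, 4, 3, 1, 2, 7]
  pop 5: no out-edges | ready=[6] | order so far=[0, 4, 3, 1, 2, 7, 5]
  pop 6: no out-edges | ready=[] | order so far=[0, 4, 3, 1, 2, 7, 5, 6]
New canonical toposort: [0, 4, 3, 1, 2, 7, 5, 6]
Compare positions:
  Node 0: index 0 -> 0 (same)
  Node 1: index 2 -> 3 (moved)
  Node 2: index 3 -> 4 (moved)
  Node 3: index 1 -> 2 (moved)
  Node 4: index 4 -> 1 (moved)
  Node 5: index 6 -> 6 (same)
  Node 6: index 7 -> 7 (same)
  Node 7: index 5 -> 5 (same)
Nodes that changed position: 1 2 3 4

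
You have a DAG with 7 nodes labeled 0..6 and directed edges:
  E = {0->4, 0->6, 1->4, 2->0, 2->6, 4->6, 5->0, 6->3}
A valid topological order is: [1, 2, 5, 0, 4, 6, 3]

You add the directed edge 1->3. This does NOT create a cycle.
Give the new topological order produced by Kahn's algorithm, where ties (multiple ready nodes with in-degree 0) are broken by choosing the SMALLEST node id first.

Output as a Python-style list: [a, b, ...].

Answer: [1, 2, 5, 0, 4, 6, 3]

Derivation:
Old toposort: [1, 2, 5, 0, 4, 6, 3]
Added edge: 1->3
Position of 1 (0) < position of 3 (6). Old order still valid.
Run Kahn's algorithm (break ties by smallest node id):
  initial in-degrees: [2, 0, 0, 2, 2, 0, 3]
  ready (indeg=0): [1, 2, 5]
  pop 1: indeg[3]->1; indeg[4]->1 | ready=[2, 5] | order so far=[1]
  pop 2: indeg[0]->1; indeg[6]->2 | ready=[5] | order so far=[1, 2]
  pop 5: indeg[0]->0 | ready=[0] | order so far=[1, 2, 5]
  pop 0: indeg[4]->0; indeg[6]->1 | ready=[4] | order so far=[1, 2, 5, 0]
  pop 4: indeg[6]->0 | ready=[6] | order so far=[1, 2, 5, 0, 4]
  pop 6: indeg[3]->0 | ready=[3] | order so far=[1, 2, 5, 0, 4, 6]
  pop 3: no out-edges | ready=[] | order so far=[1, 2, 5, 0, 4, 6, 3]
  Result: [1, 2, 5, 0, 4, 6, 3]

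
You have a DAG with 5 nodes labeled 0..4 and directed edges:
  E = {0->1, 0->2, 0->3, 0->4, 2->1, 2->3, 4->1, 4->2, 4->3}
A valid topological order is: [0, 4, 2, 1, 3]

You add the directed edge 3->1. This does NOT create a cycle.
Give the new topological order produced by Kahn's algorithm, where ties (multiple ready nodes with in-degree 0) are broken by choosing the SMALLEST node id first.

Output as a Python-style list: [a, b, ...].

Answer: [0, 4, 2, 3, 1]

Derivation:
Old toposort: [0, 4, 2, 1, 3]
Added edge: 3->1
Position of 3 (4) > position of 1 (3). Must reorder: 3 must now come before 1.
Run Kahn's algorithm (break ties by smallest node id):
  initial in-degrees: [0, 4, 2, 3, 1]
  ready (indeg=0): [0]
  pop 0: indeg[1]->3; indeg[2]->1; indeg[3]->2; indeg[4]->0 | ready=[4] | order so far=[0]
  pop 4: indeg[1]->2; indeg[2]->0; indeg[3]->1 | ready=[2] | order so far=[0, 4]
  pop 2: indeg[1]->1; indeg[3]->0 | ready=[3] | order so far=[0, 4, 2]
  pop 3: indeg[1]->0 | ready=[1] | order so far=[0, 4, 2, 3]
  pop 1: no out-edges | ready=[] | order so far=[0, 4, 2, 3, 1]
  Result: [0, 4, 2, 3, 1]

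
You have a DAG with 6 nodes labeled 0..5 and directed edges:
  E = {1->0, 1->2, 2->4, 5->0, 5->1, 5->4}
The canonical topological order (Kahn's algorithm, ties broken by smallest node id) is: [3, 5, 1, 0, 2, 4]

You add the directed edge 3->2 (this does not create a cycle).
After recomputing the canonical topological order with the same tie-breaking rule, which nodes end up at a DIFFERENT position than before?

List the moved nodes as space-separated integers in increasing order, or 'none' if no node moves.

Old toposort: [3, 5, 1, 0, 2, 4]
Added edge 3->2
Recompute Kahn (smallest-id tiebreak):
  initial in-degrees: [2, 1, 2, 0, 2, 0]
  ready (indeg=0): [3, 5]
  pop 3: indeg[2]->1 | ready=[5] | order so far=[3]
  pop 5: indeg[0]->1; indeg[1]->0; indeg[4]->1 | ready=[1] | order so far=[3, 5]
  pop 1: indeg[0]->0; indeg[2]->0 | ready=[0, 2] | order so far=[3, 5, 1]
  pop 0: no out-edges | ready=[2] | order so far=[3, 5, 1, 0]
  pop 2: indeg[4]->0 | ready=[4] | order so far=[3, 5, 1, 0, 2]
  pop 4: no out-edges | ready=[] | order so far=[3, 5, 1, 0, 2, 4]
New canonical toposort: [3, 5, 1, 0, 2, 4]
Compare positions:
  Node 0: index 3 -> 3 (same)
  Node 1: index 2 -> 2 (same)
  Node 2: index 4 -> 4 (same)
  Node 3: index 0 -> 0 (same)
  Node 4: index 5 -> 5 (same)
  Node 5: index 1 -> 1 (same)
Nodes that changed position: none

Answer: none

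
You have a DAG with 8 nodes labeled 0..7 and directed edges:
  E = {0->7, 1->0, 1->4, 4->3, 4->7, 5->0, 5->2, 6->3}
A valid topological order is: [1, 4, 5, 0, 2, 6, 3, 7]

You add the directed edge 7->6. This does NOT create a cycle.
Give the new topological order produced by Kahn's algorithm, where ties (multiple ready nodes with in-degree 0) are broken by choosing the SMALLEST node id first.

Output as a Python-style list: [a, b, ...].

Answer: [1, 4, 5, 0, 2, 7, 6, 3]

Derivation:
Old toposort: [1, 4, 5, 0, 2, 6, 3, 7]
Added edge: 7->6
Position of 7 (7) > position of 6 (5). Must reorder: 7 must now come before 6.
Run Kahn's algorithm (break ties by smallest node id):
  initial in-degrees: [2, 0, 1, 2, 1, 0, 1, 2]
  ready (indeg=0): [1, 5]
  pop 1: indeg[0]->1; indeg[4]->0 | ready=[4, 5] | order so far=[1]
  pop 4: indeg[3]->1; indeg[7]->1 | ready=[5] | order so far=[1, 4]
  pop 5: indeg[0]->0; indeg[2]->0 | ready=[0, 2] | order so far=[1, 4, 5]
  pop 0: indeg[7]->0 | ready=[2, 7] | order so far=[1, 4, 5, 0]
  pop 2: no out-edges | ready=[7] | order so far=[1, 4, 5, 0, 2]
  pop 7: indeg[6]->0 | ready=[6] | order so far=[1, 4, 5, 0, 2, 7]
  pop 6: indeg[3]->0 | ready=[3] | order so far=[1, 4, 5, 0, 2, 7, 6]
  pop 3: no out-edges | ready=[] | order so far=[1, 4, 5, 0, 2, 7, 6, 3]
  Result: [1, 4, 5, 0, 2, 7, 6, 3]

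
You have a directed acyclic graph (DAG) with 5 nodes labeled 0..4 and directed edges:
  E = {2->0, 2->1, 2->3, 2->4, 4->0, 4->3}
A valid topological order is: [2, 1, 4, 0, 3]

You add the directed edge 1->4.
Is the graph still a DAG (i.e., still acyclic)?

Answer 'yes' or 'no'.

Answer: yes

Derivation:
Given toposort: [2, 1, 4, 0, 3]
Position of 1: index 1; position of 4: index 2
New edge 1->4: forward
Forward edge: respects the existing order. Still a DAG, same toposort still valid.
Still a DAG? yes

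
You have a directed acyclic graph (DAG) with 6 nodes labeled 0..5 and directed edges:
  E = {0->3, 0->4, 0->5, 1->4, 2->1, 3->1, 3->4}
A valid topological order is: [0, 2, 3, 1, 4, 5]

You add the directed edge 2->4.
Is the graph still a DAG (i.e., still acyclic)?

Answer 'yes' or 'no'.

Answer: yes

Derivation:
Given toposort: [0, 2, 3, 1, 4, 5]
Position of 2: index 1; position of 4: index 4
New edge 2->4: forward
Forward edge: respects the existing order. Still a DAG, same toposort still valid.
Still a DAG? yes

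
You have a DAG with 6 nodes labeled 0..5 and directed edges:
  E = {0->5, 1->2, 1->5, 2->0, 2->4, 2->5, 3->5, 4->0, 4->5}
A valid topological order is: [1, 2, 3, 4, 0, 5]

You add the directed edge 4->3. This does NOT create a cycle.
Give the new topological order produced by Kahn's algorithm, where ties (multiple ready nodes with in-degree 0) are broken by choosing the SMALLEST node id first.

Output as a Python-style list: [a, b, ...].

Answer: [1, 2, 4, 0, 3, 5]

Derivation:
Old toposort: [1, 2, 3, 4, 0, 5]
Added edge: 4->3
Position of 4 (3) > position of 3 (2). Must reorder: 4 must now come before 3.
Run Kahn's algorithm (break ties by smallest node id):
  initial in-degrees: [2, 0, 1, 1, 1, 5]
  ready (indeg=0): [1]
  pop 1: indeg[2]->0; indeg[5]->4 | ready=[2] | order so far=[1]
  pop 2: indeg[0]->1; indeg[4]->0; indeg[5]->3 | ready=[4] | order so far=[1, 2]
  pop 4: indeg[0]->0; indeg[3]->0; indeg[5]->2 | ready=[0, 3] | order so far=[1, 2, 4]
  pop 0: indeg[5]->1 | ready=[3] | order so far=[1, 2, 4, 0]
  pop 3: indeg[5]->0 | ready=[5] | order so far=[1, 2, 4, 0, 3]
  pop 5: no out-edges | ready=[] | order so far=[1, 2, 4, 0, 3, 5]
  Result: [1, 2, 4, 0, 3, 5]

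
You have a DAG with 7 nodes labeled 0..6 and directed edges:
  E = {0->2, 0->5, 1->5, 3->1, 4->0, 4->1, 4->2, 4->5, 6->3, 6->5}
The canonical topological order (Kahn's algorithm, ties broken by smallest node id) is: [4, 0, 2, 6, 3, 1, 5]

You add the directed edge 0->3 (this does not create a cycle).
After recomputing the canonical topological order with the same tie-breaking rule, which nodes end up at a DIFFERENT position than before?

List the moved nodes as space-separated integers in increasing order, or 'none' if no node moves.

Answer: none

Derivation:
Old toposort: [4, 0, 2, 6, 3, 1, 5]
Added edge 0->3
Recompute Kahn (smallest-id tiebreak):
  initial in-degrees: [1, 2, 2, 2, 0, 4, 0]
  ready (indeg=0): [4, 6]
  pop 4: indeg[0]->0; indeg[1]->1; indeg[2]->1; indeg[5]->3 | ready=[0, 6] | order so far=[4]
  pop 0: indeg[2]->0; indeg[3]->1; indeg[5]->2 | ready=[2, 6] | order so far=[4, 0]
  pop 2: no out-edges | ready=[6] | order so far=[4, 0, 2]
  pop 6: indeg[3]->0; indeg[5]->1 | ready=[3] | order so far=[4, 0, 2, 6]
  pop 3: indeg[1]->0 | ready=[1] | order so far=[4, 0, 2, 6, 3]
  pop 1: indeg[5]->0 | ready=[5] | order so far=[4, 0, 2, 6, 3, 1]
  pop 5: no out-edges | ready=[] | order so far=[4, 0, 2, 6, 3, 1, 5]
New canonical toposort: [4, 0, 2, 6, 3, 1, 5]
Compare positions:
  Node 0: index 1 -> 1 (same)
  Node 1: index 5 -> 5 (same)
  Node 2: index 2 -> 2 (same)
  Node 3: index 4 -> 4 (same)
  Node 4: index 0 -> 0 (same)
  Node 5: index 6 -> 6 (same)
  Node 6: index 3 -> 3 (same)
Nodes that changed position: none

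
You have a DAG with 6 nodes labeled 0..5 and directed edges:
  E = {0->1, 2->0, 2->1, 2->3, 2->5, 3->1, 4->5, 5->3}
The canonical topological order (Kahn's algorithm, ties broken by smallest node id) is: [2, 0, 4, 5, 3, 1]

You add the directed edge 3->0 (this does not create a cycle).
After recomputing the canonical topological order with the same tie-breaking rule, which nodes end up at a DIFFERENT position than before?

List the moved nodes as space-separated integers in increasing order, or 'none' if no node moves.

Old toposort: [2, 0, 4, 5, 3, 1]
Added edge 3->0
Recompute Kahn (smallest-id tiebreak):
  initial in-degrees: [2, 3, 0, 2, 0, 2]
  ready (indeg=0): [2, 4]
  pop 2: indeg[0]->1; indeg[1]->2; indeg[3]->1; indeg[5]->1 | ready=[4] | order so far=[2]
  pop 4: indeg[5]->0 | ready=[5] | order so far=[2, 4]
  pop 5: indeg[3]->0 | ready=[3] | order so far=[2, 4, 5]
  pop 3: indeg[0]->0; indeg[1]->1 | ready=[0] | order so far=[2, 4, 5, 3]
  pop 0: indeg[1]->0 | ready=[1] | order so far=[2, 4, 5, 3, 0]
  pop 1: no out-edges | ready=[] | order so far=[2, 4, 5, 3, 0, 1]
New canonical toposort: [2, 4, 5, 3, 0, 1]
Compare positions:
  Node 0: index 1 -> 4 (moved)
  Node 1: index 5 -> 5 (same)
  Node 2: index 0 -> 0 (same)
  Node 3: index 4 -> 3 (moved)
  Node 4: index 2 -> 1 (moved)
  Node 5: index 3 -> 2 (moved)
Nodes that changed position: 0 3 4 5

Answer: 0 3 4 5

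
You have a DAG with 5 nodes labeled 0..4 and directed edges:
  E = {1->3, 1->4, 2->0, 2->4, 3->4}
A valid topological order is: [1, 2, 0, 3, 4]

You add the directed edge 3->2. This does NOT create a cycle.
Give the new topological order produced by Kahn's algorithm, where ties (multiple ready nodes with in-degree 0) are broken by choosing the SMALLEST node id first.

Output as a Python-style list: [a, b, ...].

Old toposort: [1, 2, 0, 3, 4]
Added edge: 3->2
Position of 3 (3) > position of 2 (1). Must reorder: 3 must now come before 2.
Run Kahn's algorithm (break ties by smallest node id):
  initial in-degrees: [1, 0, 1, 1, 3]
  ready (indeg=0): [1]
  pop 1: indeg[3]->0; indeg[4]->2 | ready=[3] | order so far=[1]
  pop 3: indeg[2]->0; indeg[4]->1 | ready=[2] | order so far=[1, 3]
  pop 2: indeg[0]->0; indeg[4]->0 | ready=[0, 4] | order so far=[1, 3, 2]
  pop 0: no out-edges | ready=[4] | order so far=[1, 3, 2, 0]
  pop 4: no out-edges | ready=[] | order so far=[1, 3, 2, 0, 4]
  Result: [1, 3, 2, 0, 4]

Answer: [1, 3, 2, 0, 4]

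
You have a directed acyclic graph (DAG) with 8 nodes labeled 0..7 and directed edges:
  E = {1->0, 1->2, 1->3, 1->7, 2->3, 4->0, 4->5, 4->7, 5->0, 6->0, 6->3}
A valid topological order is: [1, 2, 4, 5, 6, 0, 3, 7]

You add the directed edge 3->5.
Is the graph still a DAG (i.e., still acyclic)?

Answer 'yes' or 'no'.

Given toposort: [1, 2, 4, 5, 6, 0, 3, 7]
Position of 3: index 6; position of 5: index 3
New edge 3->5: backward (u after v in old order)
Backward edge: old toposort is now invalid. Check if this creates a cycle.
Does 5 already reach 3? Reachable from 5: [0, 5]. NO -> still a DAG (reorder needed).
Still a DAG? yes

Answer: yes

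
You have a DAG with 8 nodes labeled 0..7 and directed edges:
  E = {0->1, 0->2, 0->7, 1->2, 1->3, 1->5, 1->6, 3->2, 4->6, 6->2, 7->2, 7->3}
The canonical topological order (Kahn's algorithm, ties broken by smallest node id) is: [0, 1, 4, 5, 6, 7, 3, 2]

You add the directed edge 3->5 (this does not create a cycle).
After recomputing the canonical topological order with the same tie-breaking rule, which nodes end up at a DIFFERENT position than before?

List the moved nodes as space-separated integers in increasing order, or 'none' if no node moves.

Answer: 2 3 5 6 7

Derivation:
Old toposort: [0, 1, 4, 5, 6, 7, 3, 2]
Added edge 3->5
Recompute Kahn (smallest-id tiebreak):
  initial in-degrees: [0, 1, 5, 2, 0, 2, 2, 1]
  ready (indeg=0): [0, 4]
  pop 0: indeg[1]->0; indeg[2]->4; indeg[7]->0 | ready=[1, 4, 7] | order so far=[0]
  pop 1: indeg[2]->3; indeg[3]->1; indeg[5]->1; indeg[6]->1 | ready=[4, 7] | order so far=[0, 1]
  pop 4: indeg[6]->0 | ready=[6, 7] | order so far=[0, 1, 4]
  pop 6: indeg[2]->2 | ready=[7] | order so far=[0, 1, 4, 6]
  pop 7: indeg[2]->1; indeg[3]->0 | ready=[3] | order so far=[0, 1, 4, 6, 7]
  pop 3: indeg[2]->0; indeg[5]->0 | ready=[2, 5] | order so far=[0, 1, 4, 6, 7, 3]
  pop 2: no out-edges | ready=[5] | order so far=[0, 1, 4, 6, 7, 3, 2]
  pop 5: no out-edges | ready=[] | order so far=[0, 1, 4, 6, 7, 3, 2, 5]
New canonical toposort: [0, 1, 4, 6, 7, 3, 2, 5]
Compare positions:
  Node 0: index 0 -> 0 (same)
  Node 1: index 1 -> 1 (same)
  Node 2: index 7 -> 6 (moved)
  Node 3: index 6 -> 5 (moved)
  Node 4: index 2 -> 2 (same)
  Node 5: index 3 -> 7 (moved)
  Node 6: index 4 -> 3 (moved)
  Node 7: index 5 -> 4 (moved)
Nodes that changed position: 2 3 5 6 7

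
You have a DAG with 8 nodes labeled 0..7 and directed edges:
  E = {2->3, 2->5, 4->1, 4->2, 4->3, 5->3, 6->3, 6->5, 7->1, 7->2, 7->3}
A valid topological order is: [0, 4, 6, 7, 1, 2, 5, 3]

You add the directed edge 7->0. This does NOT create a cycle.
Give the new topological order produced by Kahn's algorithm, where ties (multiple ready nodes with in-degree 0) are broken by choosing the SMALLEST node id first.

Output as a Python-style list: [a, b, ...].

Answer: [4, 6, 7, 0, 1, 2, 5, 3]

Derivation:
Old toposort: [0, 4, 6, 7, 1, 2, 5, 3]
Added edge: 7->0
Position of 7 (3) > position of 0 (0). Must reorder: 7 must now come before 0.
Run Kahn's algorithm (break ties by smallest node id):
  initial in-degrees: [1, 2, 2, 5, 0, 2, 0, 0]
  ready (indeg=0): [4, 6, 7]
  pop 4: indeg[1]->1; indeg[2]->1; indeg[3]->4 | ready=[6, 7] | order so far=[4]
  pop 6: indeg[3]->3; indeg[5]->1 | ready=[7] | order so far=[4, 6]
  pop 7: indeg[0]->0; indeg[1]->0; indeg[2]->0; indeg[3]->2 | ready=[0, 1, 2] | order so far=[4, 6, 7]
  pop 0: no out-edges | ready=[1, 2] | order so far=[4, 6, 7, 0]
  pop 1: no out-edges | ready=[2] | order so far=[4, 6, 7, 0, 1]
  pop 2: indeg[3]->1; indeg[5]->0 | ready=[5] | order so far=[4, 6, 7, 0, 1, 2]
  pop 5: indeg[3]->0 | ready=[3] | order so far=[4, 6, 7, 0, 1, 2, 5]
  pop 3: no out-edges | ready=[] | order so far=[4, 6, 7, 0, 1, 2, 5, 3]
  Result: [4, 6, 7, 0, 1, 2, 5, 3]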